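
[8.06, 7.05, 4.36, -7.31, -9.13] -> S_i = Random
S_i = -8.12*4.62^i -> [-8.12, -37.51, -173.32, -800.72, -3699.34]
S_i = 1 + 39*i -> [1, 40, 79, 118, 157]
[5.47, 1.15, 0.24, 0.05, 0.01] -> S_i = 5.47*0.21^i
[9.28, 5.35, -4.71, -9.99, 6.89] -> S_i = Random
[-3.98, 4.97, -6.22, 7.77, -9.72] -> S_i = -3.98*(-1.25)^i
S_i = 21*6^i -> [21, 126, 756, 4536, 27216]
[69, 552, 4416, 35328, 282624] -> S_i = 69*8^i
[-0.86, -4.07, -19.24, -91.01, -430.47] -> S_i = -0.86*4.73^i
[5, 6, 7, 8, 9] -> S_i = 5 + 1*i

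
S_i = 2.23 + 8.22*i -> [2.23, 10.45, 18.67, 26.89, 35.11]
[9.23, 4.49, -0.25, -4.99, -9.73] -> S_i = 9.23 + -4.74*i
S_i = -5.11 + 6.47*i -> [-5.11, 1.36, 7.83, 14.3, 20.77]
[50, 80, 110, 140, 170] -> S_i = 50 + 30*i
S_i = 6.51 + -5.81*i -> [6.51, 0.7, -5.11, -10.92, -16.73]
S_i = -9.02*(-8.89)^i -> [-9.02, 80.19, -712.87, 6337.41, -56339.58]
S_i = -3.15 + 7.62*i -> [-3.15, 4.47, 12.09, 19.71, 27.33]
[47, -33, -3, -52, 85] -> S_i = Random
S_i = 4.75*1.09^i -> [4.75, 5.18, 5.64, 6.15, 6.71]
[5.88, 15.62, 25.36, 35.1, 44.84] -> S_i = 5.88 + 9.74*i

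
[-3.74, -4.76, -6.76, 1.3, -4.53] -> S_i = Random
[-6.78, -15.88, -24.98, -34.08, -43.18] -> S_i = -6.78 + -9.10*i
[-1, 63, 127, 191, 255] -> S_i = -1 + 64*i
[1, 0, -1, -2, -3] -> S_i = 1 + -1*i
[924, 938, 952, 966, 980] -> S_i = 924 + 14*i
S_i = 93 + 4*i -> [93, 97, 101, 105, 109]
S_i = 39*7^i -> [39, 273, 1911, 13377, 93639]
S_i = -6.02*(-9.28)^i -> [-6.02, 55.87, -518.43, 4811.06, -44646.6]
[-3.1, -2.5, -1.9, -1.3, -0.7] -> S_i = -3.10 + 0.60*i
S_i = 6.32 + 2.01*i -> [6.32, 8.33, 10.34, 12.35, 14.36]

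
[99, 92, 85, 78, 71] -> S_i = 99 + -7*i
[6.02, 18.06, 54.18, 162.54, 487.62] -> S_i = 6.02*3.00^i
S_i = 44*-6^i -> [44, -264, 1584, -9504, 57024]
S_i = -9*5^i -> [-9, -45, -225, -1125, -5625]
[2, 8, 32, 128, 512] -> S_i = 2*4^i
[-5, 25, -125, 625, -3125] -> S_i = -5*-5^i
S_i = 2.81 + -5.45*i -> [2.81, -2.64, -8.09, -13.54, -18.99]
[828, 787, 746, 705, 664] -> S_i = 828 + -41*i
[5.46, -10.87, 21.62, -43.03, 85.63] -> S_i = 5.46*(-1.99)^i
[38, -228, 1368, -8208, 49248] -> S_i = 38*-6^i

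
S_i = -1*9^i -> [-1, -9, -81, -729, -6561]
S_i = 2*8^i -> [2, 16, 128, 1024, 8192]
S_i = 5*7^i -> [5, 35, 245, 1715, 12005]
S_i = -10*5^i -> [-10, -50, -250, -1250, -6250]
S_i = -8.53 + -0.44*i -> [-8.53, -8.97, -9.41, -9.85, -10.29]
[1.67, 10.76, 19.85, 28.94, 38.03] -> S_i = 1.67 + 9.09*i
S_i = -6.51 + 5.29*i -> [-6.51, -1.22, 4.07, 9.36, 14.65]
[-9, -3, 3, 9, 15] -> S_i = -9 + 6*i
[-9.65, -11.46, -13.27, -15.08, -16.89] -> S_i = -9.65 + -1.81*i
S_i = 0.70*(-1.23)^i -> [0.7, -0.86, 1.06, -1.3, 1.6]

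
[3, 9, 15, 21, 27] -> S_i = 3 + 6*i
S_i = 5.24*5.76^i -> [5.24, 30.18, 173.85, 1001.38, 5767.95]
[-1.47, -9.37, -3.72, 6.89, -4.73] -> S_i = Random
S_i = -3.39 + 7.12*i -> [-3.39, 3.73, 10.85, 17.97, 25.09]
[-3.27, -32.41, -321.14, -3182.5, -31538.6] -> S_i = -3.27*9.91^i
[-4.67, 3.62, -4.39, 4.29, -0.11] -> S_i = Random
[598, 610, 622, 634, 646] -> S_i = 598 + 12*i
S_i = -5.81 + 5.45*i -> [-5.81, -0.36, 5.09, 10.54, 15.99]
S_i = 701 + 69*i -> [701, 770, 839, 908, 977]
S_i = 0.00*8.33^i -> [0.0, 0.0, 0.0, 0.0, 0.0]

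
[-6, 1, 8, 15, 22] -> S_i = -6 + 7*i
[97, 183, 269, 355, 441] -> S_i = 97 + 86*i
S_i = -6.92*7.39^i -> [-6.92, -51.14, -377.92, -2792.8, -20638.77]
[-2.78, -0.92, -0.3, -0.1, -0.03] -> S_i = -2.78*0.33^i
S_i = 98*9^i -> [98, 882, 7938, 71442, 642978]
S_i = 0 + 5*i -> [0, 5, 10, 15, 20]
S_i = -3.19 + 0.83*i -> [-3.19, -2.36, -1.53, -0.7, 0.13]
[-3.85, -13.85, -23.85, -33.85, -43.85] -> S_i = -3.85 + -10.00*i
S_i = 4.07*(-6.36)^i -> [4.07, -25.89, 164.63, -1047.05, 6659.21]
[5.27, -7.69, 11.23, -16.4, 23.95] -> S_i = 5.27*(-1.46)^i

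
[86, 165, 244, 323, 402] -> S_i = 86 + 79*i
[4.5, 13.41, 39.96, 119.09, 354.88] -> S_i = 4.50*2.98^i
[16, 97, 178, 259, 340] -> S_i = 16 + 81*i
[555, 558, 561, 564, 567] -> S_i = 555 + 3*i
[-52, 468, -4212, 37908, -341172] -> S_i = -52*-9^i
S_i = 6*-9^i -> [6, -54, 486, -4374, 39366]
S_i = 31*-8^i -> [31, -248, 1984, -15872, 126976]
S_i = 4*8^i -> [4, 32, 256, 2048, 16384]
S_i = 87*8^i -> [87, 696, 5568, 44544, 356352]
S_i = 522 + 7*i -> [522, 529, 536, 543, 550]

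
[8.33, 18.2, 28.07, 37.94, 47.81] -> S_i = 8.33 + 9.87*i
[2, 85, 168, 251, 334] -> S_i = 2 + 83*i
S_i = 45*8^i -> [45, 360, 2880, 23040, 184320]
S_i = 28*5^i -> [28, 140, 700, 3500, 17500]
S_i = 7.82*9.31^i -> [7.82, 72.8, 677.81, 6310.38, 58749.68]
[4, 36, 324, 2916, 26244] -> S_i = 4*9^i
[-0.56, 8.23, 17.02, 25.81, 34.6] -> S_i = -0.56 + 8.79*i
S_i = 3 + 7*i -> [3, 10, 17, 24, 31]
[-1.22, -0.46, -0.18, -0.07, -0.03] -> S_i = -1.22*0.38^i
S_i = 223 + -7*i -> [223, 216, 209, 202, 195]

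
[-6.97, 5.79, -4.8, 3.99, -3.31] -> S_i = -6.97*(-0.83)^i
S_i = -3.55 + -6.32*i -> [-3.55, -9.87, -16.19, -22.51, -28.83]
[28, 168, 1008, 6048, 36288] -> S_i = 28*6^i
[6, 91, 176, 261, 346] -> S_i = 6 + 85*i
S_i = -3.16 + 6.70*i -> [-3.16, 3.54, 10.24, 16.94, 23.64]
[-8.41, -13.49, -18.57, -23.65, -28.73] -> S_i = -8.41 + -5.08*i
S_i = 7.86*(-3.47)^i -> [7.86, -27.27, 94.64, -328.41, 1139.57]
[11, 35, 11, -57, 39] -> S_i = Random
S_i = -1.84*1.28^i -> [-1.84, -2.36, -3.01, -3.86, -4.94]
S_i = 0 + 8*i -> [0, 8, 16, 24, 32]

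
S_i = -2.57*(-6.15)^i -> [-2.57, 15.81, -97.2, 597.8, -3676.49]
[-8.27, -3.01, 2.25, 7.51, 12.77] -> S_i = -8.27 + 5.26*i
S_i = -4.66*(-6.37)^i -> [-4.66, 29.68, -189.09, 1204.49, -7672.62]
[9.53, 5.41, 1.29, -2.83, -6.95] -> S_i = 9.53 + -4.12*i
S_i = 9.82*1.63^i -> [9.82, 16.01, 26.09, 42.53, 69.32]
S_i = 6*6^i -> [6, 36, 216, 1296, 7776]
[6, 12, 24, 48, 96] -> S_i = 6*2^i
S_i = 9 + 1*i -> [9, 10, 11, 12, 13]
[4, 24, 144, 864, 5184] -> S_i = 4*6^i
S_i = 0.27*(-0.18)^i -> [0.27, -0.05, 0.01, -0.0, 0.0]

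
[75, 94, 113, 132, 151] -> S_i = 75 + 19*i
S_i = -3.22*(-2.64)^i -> [-3.22, 8.5, -22.44, 59.25, -156.41]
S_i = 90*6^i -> [90, 540, 3240, 19440, 116640]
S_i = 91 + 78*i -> [91, 169, 247, 325, 403]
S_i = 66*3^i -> [66, 198, 594, 1782, 5346]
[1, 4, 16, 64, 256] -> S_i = 1*4^i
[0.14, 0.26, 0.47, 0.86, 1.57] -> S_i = 0.14*1.83^i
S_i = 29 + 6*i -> [29, 35, 41, 47, 53]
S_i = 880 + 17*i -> [880, 897, 914, 931, 948]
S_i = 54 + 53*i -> [54, 107, 160, 213, 266]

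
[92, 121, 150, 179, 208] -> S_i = 92 + 29*i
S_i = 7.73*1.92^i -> [7.73, 14.84, 28.5, 54.71, 105.05]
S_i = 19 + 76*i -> [19, 95, 171, 247, 323]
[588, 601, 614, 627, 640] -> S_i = 588 + 13*i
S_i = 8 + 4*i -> [8, 12, 16, 20, 24]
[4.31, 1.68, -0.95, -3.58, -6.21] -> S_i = 4.31 + -2.63*i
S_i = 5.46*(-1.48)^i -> [5.46, -8.08, 11.96, -17.7, 26.2]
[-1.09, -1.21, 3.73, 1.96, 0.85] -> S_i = Random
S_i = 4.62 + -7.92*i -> [4.62, -3.3, -11.22, -19.14, -27.06]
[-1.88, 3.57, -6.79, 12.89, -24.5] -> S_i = -1.88*(-1.90)^i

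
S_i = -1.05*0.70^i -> [-1.05, -0.74, -0.51, -0.36, -0.25]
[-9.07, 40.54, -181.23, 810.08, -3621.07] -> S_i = -9.07*(-4.47)^i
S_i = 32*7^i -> [32, 224, 1568, 10976, 76832]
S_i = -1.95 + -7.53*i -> [-1.95, -9.48, -17.01, -24.54, -32.07]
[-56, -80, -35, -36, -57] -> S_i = Random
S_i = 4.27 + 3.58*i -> [4.27, 7.85, 11.43, 15.01, 18.59]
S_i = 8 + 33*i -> [8, 41, 74, 107, 140]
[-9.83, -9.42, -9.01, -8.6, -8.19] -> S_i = -9.83 + 0.41*i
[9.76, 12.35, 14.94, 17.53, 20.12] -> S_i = 9.76 + 2.59*i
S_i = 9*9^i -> [9, 81, 729, 6561, 59049]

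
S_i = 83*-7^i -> [83, -581, 4067, -28469, 199283]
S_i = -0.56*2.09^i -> [-0.56, -1.17, -2.45, -5.11, -10.68]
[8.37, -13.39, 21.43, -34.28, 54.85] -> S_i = 8.37*(-1.60)^i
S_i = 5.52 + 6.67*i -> [5.52, 12.19, 18.86, 25.53, 32.2]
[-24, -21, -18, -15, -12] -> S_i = -24 + 3*i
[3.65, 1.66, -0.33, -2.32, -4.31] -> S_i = 3.65 + -1.99*i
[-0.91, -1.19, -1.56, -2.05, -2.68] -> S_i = -0.91*1.31^i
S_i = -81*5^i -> [-81, -405, -2025, -10125, -50625]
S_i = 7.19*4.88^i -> [7.19, 35.09, 171.23, 835.58, 4077.63]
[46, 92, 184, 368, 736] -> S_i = 46*2^i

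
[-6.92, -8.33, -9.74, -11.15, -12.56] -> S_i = -6.92 + -1.41*i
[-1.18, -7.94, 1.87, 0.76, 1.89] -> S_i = Random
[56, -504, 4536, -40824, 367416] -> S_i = 56*-9^i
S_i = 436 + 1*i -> [436, 437, 438, 439, 440]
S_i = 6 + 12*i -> [6, 18, 30, 42, 54]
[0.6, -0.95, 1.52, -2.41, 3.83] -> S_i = 0.60*(-1.59)^i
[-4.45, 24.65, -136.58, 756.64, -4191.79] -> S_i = -4.45*(-5.54)^i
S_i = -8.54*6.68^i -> [-8.54, -57.05, -381.08, -2545.58, -17004.49]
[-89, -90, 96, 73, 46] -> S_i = Random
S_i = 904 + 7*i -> [904, 911, 918, 925, 932]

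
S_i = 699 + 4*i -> [699, 703, 707, 711, 715]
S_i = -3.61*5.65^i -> [-3.61, -20.4, -115.24, -651.11, -3678.76]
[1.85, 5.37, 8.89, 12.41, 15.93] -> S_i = 1.85 + 3.52*i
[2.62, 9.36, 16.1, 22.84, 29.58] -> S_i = 2.62 + 6.74*i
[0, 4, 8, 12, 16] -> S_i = 0 + 4*i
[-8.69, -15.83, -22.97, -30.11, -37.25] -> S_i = -8.69 + -7.14*i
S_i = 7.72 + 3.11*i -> [7.72, 10.83, 13.94, 17.05, 20.16]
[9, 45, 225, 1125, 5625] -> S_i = 9*5^i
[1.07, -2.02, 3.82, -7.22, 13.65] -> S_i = 1.07*(-1.89)^i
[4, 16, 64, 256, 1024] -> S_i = 4*4^i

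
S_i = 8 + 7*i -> [8, 15, 22, 29, 36]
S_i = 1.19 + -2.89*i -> [1.19, -1.7, -4.59, -7.48, -10.37]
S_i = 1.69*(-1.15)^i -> [1.69, -1.94, 2.24, -2.57, 2.96]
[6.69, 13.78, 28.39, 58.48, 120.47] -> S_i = 6.69*2.06^i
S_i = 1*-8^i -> [1, -8, 64, -512, 4096]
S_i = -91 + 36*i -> [-91, -55, -19, 17, 53]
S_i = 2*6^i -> [2, 12, 72, 432, 2592]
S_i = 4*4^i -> [4, 16, 64, 256, 1024]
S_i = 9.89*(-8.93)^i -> [9.89, -88.32, 788.68, -7042.89, 62892.97]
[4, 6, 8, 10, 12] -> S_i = 4 + 2*i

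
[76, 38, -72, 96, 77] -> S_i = Random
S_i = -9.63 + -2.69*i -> [-9.63, -12.32, -15.01, -17.7, -20.39]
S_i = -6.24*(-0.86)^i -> [-6.24, 5.37, -4.62, 3.97, -3.41]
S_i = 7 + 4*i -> [7, 11, 15, 19, 23]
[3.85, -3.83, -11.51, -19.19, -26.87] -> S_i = 3.85 + -7.68*i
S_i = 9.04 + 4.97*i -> [9.04, 14.01, 18.98, 23.95, 28.92]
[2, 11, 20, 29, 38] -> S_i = 2 + 9*i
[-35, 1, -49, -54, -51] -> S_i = Random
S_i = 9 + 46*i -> [9, 55, 101, 147, 193]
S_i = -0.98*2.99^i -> [-0.98, -2.93, -8.76, -26.2, -78.33]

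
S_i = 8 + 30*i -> [8, 38, 68, 98, 128]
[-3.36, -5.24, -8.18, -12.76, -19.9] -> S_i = -3.36*1.56^i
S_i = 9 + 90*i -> [9, 99, 189, 279, 369]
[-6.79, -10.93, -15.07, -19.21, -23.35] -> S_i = -6.79 + -4.14*i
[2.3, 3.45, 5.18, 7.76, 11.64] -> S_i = 2.30*1.50^i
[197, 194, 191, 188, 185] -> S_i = 197 + -3*i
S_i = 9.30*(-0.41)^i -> [9.3, -3.81, 1.56, -0.64, 0.26]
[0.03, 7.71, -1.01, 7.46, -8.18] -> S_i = Random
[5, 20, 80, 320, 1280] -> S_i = 5*4^i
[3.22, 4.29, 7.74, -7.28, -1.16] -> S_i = Random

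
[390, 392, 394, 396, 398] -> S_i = 390 + 2*i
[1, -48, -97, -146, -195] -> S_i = 1 + -49*i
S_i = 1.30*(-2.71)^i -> [1.3, -3.52, 9.55, -25.87, 70.12]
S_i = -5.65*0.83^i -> [-5.65, -4.69, -3.89, -3.23, -2.68]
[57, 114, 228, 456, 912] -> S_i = 57*2^i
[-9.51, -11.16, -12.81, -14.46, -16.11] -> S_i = -9.51 + -1.65*i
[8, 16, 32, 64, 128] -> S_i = 8*2^i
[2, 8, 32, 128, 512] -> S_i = 2*4^i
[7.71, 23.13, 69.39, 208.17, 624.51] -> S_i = 7.71*3.00^i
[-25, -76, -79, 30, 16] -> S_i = Random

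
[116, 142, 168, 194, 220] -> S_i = 116 + 26*i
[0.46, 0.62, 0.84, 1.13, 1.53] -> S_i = 0.46*1.35^i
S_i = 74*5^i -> [74, 370, 1850, 9250, 46250]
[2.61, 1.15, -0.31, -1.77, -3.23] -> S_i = 2.61 + -1.46*i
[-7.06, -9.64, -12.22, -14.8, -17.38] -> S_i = -7.06 + -2.58*i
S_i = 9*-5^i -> [9, -45, 225, -1125, 5625]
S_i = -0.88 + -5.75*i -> [-0.88, -6.63, -12.38, -18.13, -23.88]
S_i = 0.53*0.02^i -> [0.53, 0.01, 0.0, 0.0, 0.0]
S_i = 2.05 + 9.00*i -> [2.05, 11.05, 20.05, 29.05, 38.05]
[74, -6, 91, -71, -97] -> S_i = Random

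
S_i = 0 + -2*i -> [0, -2, -4, -6, -8]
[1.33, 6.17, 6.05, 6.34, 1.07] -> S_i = Random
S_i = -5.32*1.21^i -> [-5.32, -6.44, -7.79, -9.42, -11.4]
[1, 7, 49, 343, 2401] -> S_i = 1*7^i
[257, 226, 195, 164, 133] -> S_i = 257 + -31*i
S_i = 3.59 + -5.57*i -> [3.59, -1.98, -7.55, -13.12, -18.69]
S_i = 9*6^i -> [9, 54, 324, 1944, 11664]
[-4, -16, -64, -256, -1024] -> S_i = -4*4^i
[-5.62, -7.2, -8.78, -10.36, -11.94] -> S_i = -5.62 + -1.58*i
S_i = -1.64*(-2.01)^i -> [-1.64, 3.3, -6.63, 13.32, -26.77]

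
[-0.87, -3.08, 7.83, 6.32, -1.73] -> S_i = Random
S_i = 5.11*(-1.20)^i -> [5.11, -6.13, 7.36, -8.83, 10.6]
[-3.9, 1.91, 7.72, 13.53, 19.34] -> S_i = -3.90 + 5.81*i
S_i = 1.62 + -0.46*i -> [1.62, 1.16, 0.7, 0.24, -0.22]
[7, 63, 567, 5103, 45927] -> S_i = 7*9^i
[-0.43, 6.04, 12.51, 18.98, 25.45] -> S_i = -0.43 + 6.47*i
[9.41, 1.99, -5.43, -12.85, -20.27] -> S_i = 9.41 + -7.42*i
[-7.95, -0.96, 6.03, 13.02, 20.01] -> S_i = -7.95 + 6.99*i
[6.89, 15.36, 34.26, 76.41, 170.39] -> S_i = 6.89*2.23^i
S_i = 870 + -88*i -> [870, 782, 694, 606, 518]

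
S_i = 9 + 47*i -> [9, 56, 103, 150, 197]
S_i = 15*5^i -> [15, 75, 375, 1875, 9375]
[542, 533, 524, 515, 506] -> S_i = 542 + -9*i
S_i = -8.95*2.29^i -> [-8.95, -20.5, -46.93, -107.48, -246.13]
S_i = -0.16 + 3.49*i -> [-0.16, 3.33, 6.82, 10.31, 13.8]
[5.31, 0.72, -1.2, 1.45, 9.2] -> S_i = Random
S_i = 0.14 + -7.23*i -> [0.14, -7.09, -14.32, -21.55, -28.78]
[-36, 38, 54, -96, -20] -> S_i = Random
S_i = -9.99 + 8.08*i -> [-9.99, -1.91, 6.17, 14.25, 22.33]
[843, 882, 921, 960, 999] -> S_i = 843 + 39*i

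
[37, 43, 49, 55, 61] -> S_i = 37 + 6*i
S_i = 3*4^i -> [3, 12, 48, 192, 768]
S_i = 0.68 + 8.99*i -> [0.68, 9.67, 18.66, 27.65, 36.64]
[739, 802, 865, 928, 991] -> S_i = 739 + 63*i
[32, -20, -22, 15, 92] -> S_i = Random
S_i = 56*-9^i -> [56, -504, 4536, -40824, 367416]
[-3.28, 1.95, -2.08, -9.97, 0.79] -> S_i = Random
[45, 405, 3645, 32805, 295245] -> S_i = 45*9^i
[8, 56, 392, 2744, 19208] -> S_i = 8*7^i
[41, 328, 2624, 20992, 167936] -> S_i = 41*8^i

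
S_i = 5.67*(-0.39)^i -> [5.67, -2.21, 0.86, -0.34, 0.13]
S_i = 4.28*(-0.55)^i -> [4.28, -2.35, 1.29, -0.71, 0.39]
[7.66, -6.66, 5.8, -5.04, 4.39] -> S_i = 7.66*(-0.87)^i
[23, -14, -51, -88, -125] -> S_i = 23 + -37*i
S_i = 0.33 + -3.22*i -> [0.33, -2.89, -6.11, -9.33, -12.55]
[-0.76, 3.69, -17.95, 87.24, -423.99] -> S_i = -0.76*(-4.86)^i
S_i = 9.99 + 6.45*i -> [9.99, 16.44, 22.89, 29.34, 35.79]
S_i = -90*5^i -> [-90, -450, -2250, -11250, -56250]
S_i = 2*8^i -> [2, 16, 128, 1024, 8192]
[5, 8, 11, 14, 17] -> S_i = 5 + 3*i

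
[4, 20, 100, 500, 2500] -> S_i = 4*5^i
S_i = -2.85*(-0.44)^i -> [-2.85, 1.25, -0.55, 0.24, -0.11]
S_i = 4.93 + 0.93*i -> [4.93, 5.86, 6.79, 7.72, 8.65]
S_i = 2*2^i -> [2, 4, 8, 16, 32]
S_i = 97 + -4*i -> [97, 93, 89, 85, 81]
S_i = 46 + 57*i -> [46, 103, 160, 217, 274]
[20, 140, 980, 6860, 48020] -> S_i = 20*7^i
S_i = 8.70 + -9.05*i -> [8.7, -0.35, -9.4, -18.45, -27.5]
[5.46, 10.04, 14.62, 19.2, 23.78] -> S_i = 5.46 + 4.58*i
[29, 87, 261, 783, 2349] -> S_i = 29*3^i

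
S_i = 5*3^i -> [5, 15, 45, 135, 405]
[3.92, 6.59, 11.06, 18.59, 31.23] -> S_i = 3.92*1.68^i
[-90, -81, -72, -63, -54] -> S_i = -90 + 9*i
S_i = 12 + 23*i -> [12, 35, 58, 81, 104]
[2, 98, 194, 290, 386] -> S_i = 2 + 96*i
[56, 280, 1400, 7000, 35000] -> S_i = 56*5^i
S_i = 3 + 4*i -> [3, 7, 11, 15, 19]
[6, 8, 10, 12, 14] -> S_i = 6 + 2*i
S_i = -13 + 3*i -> [-13, -10, -7, -4, -1]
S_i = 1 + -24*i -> [1, -23, -47, -71, -95]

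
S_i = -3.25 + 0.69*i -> [-3.25, -2.56, -1.87, -1.18, -0.49]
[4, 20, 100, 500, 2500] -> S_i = 4*5^i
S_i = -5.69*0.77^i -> [-5.69, -4.38, -3.37, -2.6, -2.0]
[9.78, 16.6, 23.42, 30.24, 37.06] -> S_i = 9.78 + 6.82*i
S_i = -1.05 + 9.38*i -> [-1.05, 8.33, 17.71, 27.09, 36.47]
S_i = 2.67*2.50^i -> [2.67, 6.68, 16.69, 41.72, 104.3]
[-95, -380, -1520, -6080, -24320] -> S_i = -95*4^i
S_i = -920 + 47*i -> [-920, -873, -826, -779, -732]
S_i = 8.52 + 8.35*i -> [8.52, 16.87, 25.22, 33.57, 41.92]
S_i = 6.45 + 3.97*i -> [6.45, 10.42, 14.39, 18.36, 22.33]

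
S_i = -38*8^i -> [-38, -304, -2432, -19456, -155648]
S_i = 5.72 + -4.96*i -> [5.72, 0.76, -4.2, -9.16, -14.12]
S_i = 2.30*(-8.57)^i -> [2.3, -19.71, 168.92, -1447.67, 12406.55]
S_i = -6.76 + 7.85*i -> [-6.76, 1.09, 8.94, 16.79, 24.64]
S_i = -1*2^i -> [-1, -2, -4, -8, -16]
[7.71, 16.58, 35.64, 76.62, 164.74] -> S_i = 7.71*2.15^i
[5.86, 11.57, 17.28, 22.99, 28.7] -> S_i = 5.86 + 5.71*i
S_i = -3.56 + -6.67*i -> [-3.56, -10.23, -16.9, -23.57, -30.24]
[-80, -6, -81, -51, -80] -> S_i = Random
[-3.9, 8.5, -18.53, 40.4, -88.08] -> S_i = -3.90*(-2.18)^i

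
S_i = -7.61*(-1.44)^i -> [-7.61, 10.96, -15.78, 22.72, -32.72]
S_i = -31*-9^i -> [-31, 279, -2511, 22599, -203391]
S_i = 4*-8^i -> [4, -32, 256, -2048, 16384]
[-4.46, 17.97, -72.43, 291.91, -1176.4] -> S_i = -4.46*(-4.03)^i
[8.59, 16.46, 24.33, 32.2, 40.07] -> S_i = 8.59 + 7.87*i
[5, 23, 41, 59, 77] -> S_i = 5 + 18*i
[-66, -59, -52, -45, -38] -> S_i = -66 + 7*i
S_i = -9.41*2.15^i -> [-9.41, -20.23, -43.5, -93.52, -201.07]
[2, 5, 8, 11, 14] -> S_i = 2 + 3*i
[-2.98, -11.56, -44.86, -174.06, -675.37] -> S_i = -2.98*3.88^i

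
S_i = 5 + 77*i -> [5, 82, 159, 236, 313]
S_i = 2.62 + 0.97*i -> [2.62, 3.59, 4.56, 5.53, 6.5]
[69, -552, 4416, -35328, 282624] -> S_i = 69*-8^i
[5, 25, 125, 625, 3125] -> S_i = 5*5^i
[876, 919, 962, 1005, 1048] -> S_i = 876 + 43*i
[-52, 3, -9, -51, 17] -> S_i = Random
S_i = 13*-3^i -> [13, -39, 117, -351, 1053]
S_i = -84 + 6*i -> [-84, -78, -72, -66, -60]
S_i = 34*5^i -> [34, 170, 850, 4250, 21250]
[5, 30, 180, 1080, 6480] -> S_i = 5*6^i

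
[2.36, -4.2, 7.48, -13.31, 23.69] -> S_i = 2.36*(-1.78)^i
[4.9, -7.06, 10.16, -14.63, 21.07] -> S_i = 4.90*(-1.44)^i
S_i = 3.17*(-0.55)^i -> [3.17, -1.74, 0.96, -0.53, 0.29]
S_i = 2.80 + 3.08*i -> [2.8, 5.88, 8.96, 12.04, 15.12]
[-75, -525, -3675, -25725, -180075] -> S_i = -75*7^i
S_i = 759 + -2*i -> [759, 757, 755, 753, 751]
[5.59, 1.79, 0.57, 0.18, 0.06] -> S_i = 5.59*0.32^i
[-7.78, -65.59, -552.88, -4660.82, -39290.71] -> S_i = -7.78*8.43^i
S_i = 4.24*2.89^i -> [4.24, 12.25, 35.41, 102.34, 295.77]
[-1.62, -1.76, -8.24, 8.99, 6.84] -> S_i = Random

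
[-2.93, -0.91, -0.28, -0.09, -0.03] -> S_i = -2.93*0.31^i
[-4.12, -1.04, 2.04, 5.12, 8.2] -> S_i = -4.12 + 3.08*i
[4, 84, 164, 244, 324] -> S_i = 4 + 80*i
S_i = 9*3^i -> [9, 27, 81, 243, 729]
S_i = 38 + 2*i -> [38, 40, 42, 44, 46]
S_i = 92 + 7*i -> [92, 99, 106, 113, 120]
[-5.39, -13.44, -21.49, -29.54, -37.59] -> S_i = -5.39 + -8.05*i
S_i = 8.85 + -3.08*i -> [8.85, 5.77, 2.69, -0.39, -3.47]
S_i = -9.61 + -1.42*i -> [-9.61, -11.03, -12.45, -13.87, -15.29]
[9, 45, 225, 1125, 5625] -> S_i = 9*5^i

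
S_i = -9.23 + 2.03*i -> [-9.23, -7.2, -5.17, -3.14, -1.11]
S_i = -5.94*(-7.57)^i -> [-5.94, 44.97, -340.39, 2576.76, -19506.08]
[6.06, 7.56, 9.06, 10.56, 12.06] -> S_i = 6.06 + 1.50*i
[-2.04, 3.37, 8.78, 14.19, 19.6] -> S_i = -2.04 + 5.41*i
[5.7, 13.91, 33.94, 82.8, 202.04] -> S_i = 5.70*2.44^i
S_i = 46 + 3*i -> [46, 49, 52, 55, 58]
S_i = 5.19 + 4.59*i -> [5.19, 9.78, 14.37, 18.96, 23.55]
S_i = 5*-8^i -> [5, -40, 320, -2560, 20480]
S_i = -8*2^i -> [-8, -16, -32, -64, -128]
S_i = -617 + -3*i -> [-617, -620, -623, -626, -629]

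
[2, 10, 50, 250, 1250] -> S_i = 2*5^i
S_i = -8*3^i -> [-8, -24, -72, -216, -648]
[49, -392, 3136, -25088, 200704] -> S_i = 49*-8^i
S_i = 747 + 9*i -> [747, 756, 765, 774, 783]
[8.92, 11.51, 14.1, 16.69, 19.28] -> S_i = 8.92 + 2.59*i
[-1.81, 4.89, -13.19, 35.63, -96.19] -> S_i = -1.81*(-2.70)^i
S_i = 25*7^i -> [25, 175, 1225, 8575, 60025]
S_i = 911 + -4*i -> [911, 907, 903, 899, 895]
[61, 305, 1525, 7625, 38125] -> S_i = 61*5^i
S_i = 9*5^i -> [9, 45, 225, 1125, 5625]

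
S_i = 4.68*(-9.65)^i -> [4.68, -45.16, 435.81, -4205.6, 40584.02]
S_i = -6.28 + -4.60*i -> [-6.28, -10.88, -15.48, -20.08, -24.68]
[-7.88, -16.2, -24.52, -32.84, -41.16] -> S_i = -7.88 + -8.32*i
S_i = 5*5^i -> [5, 25, 125, 625, 3125]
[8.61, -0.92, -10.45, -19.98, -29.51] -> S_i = 8.61 + -9.53*i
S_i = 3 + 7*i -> [3, 10, 17, 24, 31]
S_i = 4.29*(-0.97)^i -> [4.29, -4.16, 4.04, -3.92, 3.8]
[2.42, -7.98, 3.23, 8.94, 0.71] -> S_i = Random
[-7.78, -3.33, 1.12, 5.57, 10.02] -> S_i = -7.78 + 4.45*i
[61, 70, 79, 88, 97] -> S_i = 61 + 9*i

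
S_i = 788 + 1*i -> [788, 789, 790, 791, 792]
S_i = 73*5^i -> [73, 365, 1825, 9125, 45625]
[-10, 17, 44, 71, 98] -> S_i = -10 + 27*i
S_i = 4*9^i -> [4, 36, 324, 2916, 26244]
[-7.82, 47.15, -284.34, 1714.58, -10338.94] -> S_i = -7.82*(-6.03)^i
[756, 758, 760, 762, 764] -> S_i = 756 + 2*i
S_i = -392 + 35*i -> [-392, -357, -322, -287, -252]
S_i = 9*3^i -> [9, 27, 81, 243, 729]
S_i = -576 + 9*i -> [-576, -567, -558, -549, -540]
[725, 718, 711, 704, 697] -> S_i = 725 + -7*i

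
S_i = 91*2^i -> [91, 182, 364, 728, 1456]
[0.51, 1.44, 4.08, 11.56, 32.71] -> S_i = 0.51*2.83^i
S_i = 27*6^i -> [27, 162, 972, 5832, 34992]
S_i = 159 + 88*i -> [159, 247, 335, 423, 511]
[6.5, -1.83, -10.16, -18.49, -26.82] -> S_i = 6.50 + -8.33*i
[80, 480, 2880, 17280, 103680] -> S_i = 80*6^i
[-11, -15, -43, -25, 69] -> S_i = Random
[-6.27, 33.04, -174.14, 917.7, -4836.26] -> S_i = -6.27*(-5.27)^i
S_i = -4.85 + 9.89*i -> [-4.85, 5.04, 14.93, 24.82, 34.71]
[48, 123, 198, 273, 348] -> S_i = 48 + 75*i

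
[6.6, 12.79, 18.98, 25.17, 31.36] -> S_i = 6.60 + 6.19*i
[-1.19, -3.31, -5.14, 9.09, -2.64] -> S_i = Random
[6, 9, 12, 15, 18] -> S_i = 6 + 3*i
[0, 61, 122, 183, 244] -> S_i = 0 + 61*i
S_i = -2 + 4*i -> [-2, 2, 6, 10, 14]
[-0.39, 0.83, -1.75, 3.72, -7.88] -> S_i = -0.39*(-2.12)^i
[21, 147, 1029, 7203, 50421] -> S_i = 21*7^i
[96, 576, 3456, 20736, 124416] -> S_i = 96*6^i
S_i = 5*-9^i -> [5, -45, 405, -3645, 32805]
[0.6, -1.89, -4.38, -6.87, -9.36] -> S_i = 0.60 + -2.49*i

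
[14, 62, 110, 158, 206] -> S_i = 14 + 48*i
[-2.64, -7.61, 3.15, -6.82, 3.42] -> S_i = Random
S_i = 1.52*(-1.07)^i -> [1.52, -1.63, 1.74, -1.86, 1.99]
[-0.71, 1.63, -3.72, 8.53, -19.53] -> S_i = -0.71*(-2.29)^i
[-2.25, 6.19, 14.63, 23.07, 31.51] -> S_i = -2.25 + 8.44*i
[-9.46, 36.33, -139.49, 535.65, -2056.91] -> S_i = -9.46*(-3.84)^i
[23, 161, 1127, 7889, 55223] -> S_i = 23*7^i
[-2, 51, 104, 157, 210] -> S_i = -2 + 53*i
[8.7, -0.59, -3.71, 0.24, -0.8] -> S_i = Random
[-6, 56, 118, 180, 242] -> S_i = -6 + 62*i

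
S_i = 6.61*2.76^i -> [6.61, 18.24, 50.35, 138.97, 383.56]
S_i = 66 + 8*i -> [66, 74, 82, 90, 98]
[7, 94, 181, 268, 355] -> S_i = 7 + 87*i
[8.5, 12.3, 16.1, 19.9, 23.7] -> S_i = 8.50 + 3.80*i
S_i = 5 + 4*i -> [5, 9, 13, 17, 21]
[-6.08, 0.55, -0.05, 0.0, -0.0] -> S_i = -6.08*(-0.09)^i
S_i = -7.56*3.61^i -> [-7.56, -27.29, -98.52, -355.67, -1283.96]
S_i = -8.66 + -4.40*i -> [-8.66, -13.06, -17.46, -21.86, -26.26]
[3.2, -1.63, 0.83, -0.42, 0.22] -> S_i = 3.20*(-0.51)^i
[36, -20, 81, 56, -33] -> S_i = Random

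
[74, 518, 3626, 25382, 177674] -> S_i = 74*7^i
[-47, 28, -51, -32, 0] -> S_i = Random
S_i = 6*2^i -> [6, 12, 24, 48, 96]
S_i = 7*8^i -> [7, 56, 448, 3584, 28672]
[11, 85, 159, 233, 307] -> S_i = 11 + 74*i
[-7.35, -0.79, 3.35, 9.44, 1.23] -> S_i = Random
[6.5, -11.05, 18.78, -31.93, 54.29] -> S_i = 6.50*(-1.70)^i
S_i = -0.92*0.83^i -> [-0.92, -0.76, -0.63, -0.53, -0.44]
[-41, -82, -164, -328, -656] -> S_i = -41*2^i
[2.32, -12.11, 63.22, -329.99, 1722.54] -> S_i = 2.32*(-5.22)^i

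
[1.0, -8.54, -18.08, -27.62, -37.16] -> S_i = 1.00 + -9.54*i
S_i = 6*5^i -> [6, 30, 150, 750, 3750]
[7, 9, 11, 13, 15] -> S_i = 7 + 2*i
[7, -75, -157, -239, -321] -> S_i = 7 + -82*i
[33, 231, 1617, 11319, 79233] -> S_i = 33*7^i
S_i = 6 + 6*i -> [6, 12, 18, 24, 30]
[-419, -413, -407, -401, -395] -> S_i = -419 + 6*i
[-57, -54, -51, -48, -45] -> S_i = -57 + 3*i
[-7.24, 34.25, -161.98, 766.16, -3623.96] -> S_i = -7.24*(-4.73)^i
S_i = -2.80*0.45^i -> [-2.8, -1.26, -0.57, -0.26, -0.11]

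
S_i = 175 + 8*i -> [175, 183, 191, 199, 207]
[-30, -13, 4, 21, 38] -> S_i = -30 + 17*i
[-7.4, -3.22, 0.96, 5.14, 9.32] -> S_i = -7.40 + 4.18*i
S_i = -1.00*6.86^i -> [-1.0, -6.86, -47.06, -322.83, -2214.61]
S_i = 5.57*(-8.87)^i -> [5.57, -49.41, 438.23, -3887.1, 34478.6]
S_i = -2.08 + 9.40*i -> [-2.08, 7.32, 16.72, 26.12, 35.52]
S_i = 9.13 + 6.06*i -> [9.13, 15.19, 21.25, 27.31, 33.37]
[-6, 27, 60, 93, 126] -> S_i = -6 + 33*i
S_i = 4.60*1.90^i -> [4.6, 8.74, 16.61, 31.55, 59.95]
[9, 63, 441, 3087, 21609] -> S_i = 9*7^i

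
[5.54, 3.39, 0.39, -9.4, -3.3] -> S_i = Random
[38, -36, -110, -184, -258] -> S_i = 38 + -74*i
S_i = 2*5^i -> [2, 10, 50, 250, 1250]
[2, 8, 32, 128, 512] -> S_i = 2*4^i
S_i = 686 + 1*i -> [686, 687, 688, 689, 690]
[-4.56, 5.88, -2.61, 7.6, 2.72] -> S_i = Random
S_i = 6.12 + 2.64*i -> [6.12, 8.76, 11.4, 14.04, 16.68]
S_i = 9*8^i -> [9, 72, 576, 4608, 36864]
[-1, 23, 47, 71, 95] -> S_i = -1 + 24*i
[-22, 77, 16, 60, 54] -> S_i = Random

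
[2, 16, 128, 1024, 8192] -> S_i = 2*8^i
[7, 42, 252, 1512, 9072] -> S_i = 7*6^i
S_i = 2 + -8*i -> [2, -6, -14, -22, -30]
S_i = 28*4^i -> [28, 112, 448, 1792, 7168]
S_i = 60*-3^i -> [60, -180, 540, -1620, 4860]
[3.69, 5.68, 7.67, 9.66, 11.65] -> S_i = 3.69 + 1.99*i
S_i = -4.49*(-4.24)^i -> [-4.49, 19.04, -80.72, 342.25, -1451.14]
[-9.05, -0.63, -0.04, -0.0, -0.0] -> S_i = -9.05*0.07^i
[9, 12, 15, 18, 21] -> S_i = 9 + 3*i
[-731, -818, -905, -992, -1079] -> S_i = -731 + -87*i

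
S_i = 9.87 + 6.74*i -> [9.87, 16.61, 23.35, 30.09, 36.83]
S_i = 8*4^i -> [8, 32, 128, 512, 2048]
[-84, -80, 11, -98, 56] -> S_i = Random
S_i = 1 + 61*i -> [1, 62, 123, 184, 245]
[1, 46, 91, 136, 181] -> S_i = 1 + 45*i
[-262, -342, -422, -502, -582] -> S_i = -262 + -80*i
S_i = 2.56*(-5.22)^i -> [2.56, -13.36, 69.76, -364.13, 1900.74]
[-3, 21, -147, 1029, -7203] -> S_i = -3*-7^i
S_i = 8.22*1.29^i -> [8.22, 10.6, 13.68, 17.65, 22.76]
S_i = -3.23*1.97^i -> [-3.23, -6.36, -12.54, -24.69, -48.65]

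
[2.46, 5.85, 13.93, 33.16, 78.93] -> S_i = 2.46*2.38^i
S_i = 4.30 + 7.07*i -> [4.3, 11.37, 18.44, 25.51, 32.58]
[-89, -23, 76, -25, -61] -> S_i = Random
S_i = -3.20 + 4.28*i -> [-3.2, 1.08, 5.36, 9.64, 13.92]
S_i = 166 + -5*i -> [166, 161, 156, 151, 146]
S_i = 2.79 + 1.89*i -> [2.79, 4.68, 6.57, 8.46, 10.35]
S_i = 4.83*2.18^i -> [4.83, 10.53, 22.95, 50.04, 109.09]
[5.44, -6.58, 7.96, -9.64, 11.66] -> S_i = 5.44*(-1.21)^i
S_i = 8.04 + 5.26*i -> [8.04, 13.3, 18.56, 23.82, 29.08]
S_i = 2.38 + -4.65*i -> [2.38, -2.27, -6.92, -11.57, -16.22]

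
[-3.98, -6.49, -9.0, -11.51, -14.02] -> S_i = -3.98 + -2.51*i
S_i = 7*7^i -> [7, 49, 343, 2401, 16807]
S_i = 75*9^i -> [75, 675, 6075, 54675, 492075]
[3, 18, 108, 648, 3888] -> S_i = 3*6^i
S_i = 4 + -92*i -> [4, -88, -180, -272, -364]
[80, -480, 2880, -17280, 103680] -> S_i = 80*-6^i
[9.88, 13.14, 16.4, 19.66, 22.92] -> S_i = 9.88 + 3.26*i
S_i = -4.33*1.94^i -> [-4.33, -8.4, -16.3, -31.61, -61.33]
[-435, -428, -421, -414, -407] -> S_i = -435 + 7*i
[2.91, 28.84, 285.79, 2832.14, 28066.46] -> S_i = 2.91*9.91^i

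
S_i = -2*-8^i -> [-2, 16, -128, 1024, -8192]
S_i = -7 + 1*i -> [-7, -6, -5, -4, -3]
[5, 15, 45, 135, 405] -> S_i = 5*3^i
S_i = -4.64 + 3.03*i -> [-4.64, -1.61, 1.42, 4.45, 7.48]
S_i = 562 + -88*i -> [562, 474, 386, 298, 210]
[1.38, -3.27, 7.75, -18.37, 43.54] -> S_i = 1.38*(-2.37)^i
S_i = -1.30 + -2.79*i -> [-1.3, -4.09, -6.88, -9.67, -12.46]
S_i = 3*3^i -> [3, 9, 27, 81, 243]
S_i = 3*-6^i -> [3, -18, 108, -648, 3888]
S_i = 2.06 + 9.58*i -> [2.06, 11.64, 21.22, 30.8, 40.38]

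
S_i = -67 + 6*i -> [-67, -61, -55, -49, -43]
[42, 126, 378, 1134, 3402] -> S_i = 42*3^i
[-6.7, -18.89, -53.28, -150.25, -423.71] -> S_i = -6.70*2.82^i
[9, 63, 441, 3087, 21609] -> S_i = 9*7^i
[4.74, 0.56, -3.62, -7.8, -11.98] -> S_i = 4.74 + -4.18*i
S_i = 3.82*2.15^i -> [3.82, 8.21, 17.66, 37.96, 81.62]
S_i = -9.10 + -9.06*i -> [-9.1, -18.16, -27.22, -36.28, -45.34]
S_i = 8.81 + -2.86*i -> [8.81, 5.95, 3.09, 0.23, -2.63]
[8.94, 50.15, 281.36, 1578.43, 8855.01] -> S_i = 8.94*5.61^i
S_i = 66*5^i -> [66, 330, 1650, 8250, 41250]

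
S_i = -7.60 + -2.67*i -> [-7.6, -10.27, -12.94, -15.61, -18.28]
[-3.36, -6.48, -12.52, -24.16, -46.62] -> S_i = -3.36*1.93^i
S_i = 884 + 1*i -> [884, 885, 886, 887, 888]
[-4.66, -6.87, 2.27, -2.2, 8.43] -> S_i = Random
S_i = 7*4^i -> [7, 28, 112, 448, 1792]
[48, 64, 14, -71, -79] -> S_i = Random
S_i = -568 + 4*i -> [-568, -564, -560, -556, -552]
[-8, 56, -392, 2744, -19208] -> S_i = -8*-7^i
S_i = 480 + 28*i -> [480, 508, 536, 564, 592]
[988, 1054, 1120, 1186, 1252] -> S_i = 988 + 66*i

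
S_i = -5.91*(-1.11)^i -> [-5.91, 6.56, -7.28, 8.08, -8.97]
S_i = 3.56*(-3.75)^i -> [3.56, -13.35, 50.06, -187.73, 704.0]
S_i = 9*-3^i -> [9, -27, 81, -243, 729]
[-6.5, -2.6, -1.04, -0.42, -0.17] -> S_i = -6.50*0.40^i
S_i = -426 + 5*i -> [-426, -421, -416, -411, -406]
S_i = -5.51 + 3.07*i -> [-5.51, -2.44, 0.63, 3.7, 6.77]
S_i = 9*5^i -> [9, 45, 225, 1125, 5625]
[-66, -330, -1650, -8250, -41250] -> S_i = -66*5^i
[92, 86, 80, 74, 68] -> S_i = 92 + -6*i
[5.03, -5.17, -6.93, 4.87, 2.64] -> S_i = Random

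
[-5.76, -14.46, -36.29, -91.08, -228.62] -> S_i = -5.76*2.51^i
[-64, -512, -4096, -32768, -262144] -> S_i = -64*8^i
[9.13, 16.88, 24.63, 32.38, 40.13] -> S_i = 9.13 + 7.75*i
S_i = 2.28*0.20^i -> [2.28, 0.46, 0.09, 0.02, 0.0]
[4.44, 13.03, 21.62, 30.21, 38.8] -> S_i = 4.44 + 8.59*i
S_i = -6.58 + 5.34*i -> [-6.58, -1.24, 4.1, 9.44, 14.78]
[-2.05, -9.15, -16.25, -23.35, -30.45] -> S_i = -2.05 + -7.10*i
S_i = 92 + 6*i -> [92, 98, 104, 110, 116]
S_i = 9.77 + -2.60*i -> [9.77, 7.17, 4.57, 1.97, -0.63]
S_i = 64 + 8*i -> [64, 72, 80, 88, 96]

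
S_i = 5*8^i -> [5, 40, 320, 2560, 20480]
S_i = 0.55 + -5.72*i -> [0.55, -5.17, -10.89, -16.61, -22.33]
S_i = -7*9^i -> [-7, -63, -567, -5103, -45927]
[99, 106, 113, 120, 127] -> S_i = 99 + 7*i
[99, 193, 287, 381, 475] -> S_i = 99 + 94*i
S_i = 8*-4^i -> [8, -32, 128, -512, 2048]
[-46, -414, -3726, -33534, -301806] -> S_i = -46*9^i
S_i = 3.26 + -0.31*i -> [3.26, 2.95, 2.64, 2.33, 2.02]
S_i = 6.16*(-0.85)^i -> [6.16, -5.24, 4.45, -3.78, 3.22]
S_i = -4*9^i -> [-4, -36, -324, -2916, -26244]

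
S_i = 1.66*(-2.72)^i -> [1.66, -4.52, 12.28, -33.41, 90.86]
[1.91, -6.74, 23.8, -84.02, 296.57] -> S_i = 1.91*(-3.53)^i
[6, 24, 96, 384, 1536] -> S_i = 6*4^i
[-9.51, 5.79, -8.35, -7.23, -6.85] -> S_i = Random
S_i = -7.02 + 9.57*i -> [-7.02, 2.55, 12.12, 21.69, 31.26]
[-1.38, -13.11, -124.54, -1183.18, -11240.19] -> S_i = -1.38*9.50^i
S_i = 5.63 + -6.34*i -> [5.63, -0.71, -7.05, -13.39, -19.73]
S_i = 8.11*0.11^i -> [8.11, 0.89, 0.1, 0.01, 0.0]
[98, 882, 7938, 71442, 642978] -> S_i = 98*9^i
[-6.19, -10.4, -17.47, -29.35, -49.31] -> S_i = -6.19*1.68^i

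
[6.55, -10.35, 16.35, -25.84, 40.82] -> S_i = 6.55*(-1.58)^i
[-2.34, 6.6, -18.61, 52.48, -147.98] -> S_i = -2.34*(-2.82)^i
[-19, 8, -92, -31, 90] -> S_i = Random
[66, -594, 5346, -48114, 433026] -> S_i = 66*-9^i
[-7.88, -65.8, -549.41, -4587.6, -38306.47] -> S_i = -7.88*8.35^i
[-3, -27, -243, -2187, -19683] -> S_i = -3*9^i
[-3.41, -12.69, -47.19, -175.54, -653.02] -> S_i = -3.41*3.72^i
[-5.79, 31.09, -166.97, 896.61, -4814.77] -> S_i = -5.79*(-5.37)^i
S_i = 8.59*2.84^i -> [8.59, 24.4, 69.28, 196.77, 558.81]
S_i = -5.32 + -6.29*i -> [-5.32, -11.61, -17.9, -24.19, -30.48]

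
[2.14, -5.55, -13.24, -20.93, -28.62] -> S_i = 2.14 + -7.69*i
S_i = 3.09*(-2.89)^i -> [3.09, -8.93, 25.81, -74.59, 215.55]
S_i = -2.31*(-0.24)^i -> [-2.31, 0.55, -0.13, 0.03, -0.01]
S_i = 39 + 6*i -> [39, 45, 51, 57, 63]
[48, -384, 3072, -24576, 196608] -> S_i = 48*-8^i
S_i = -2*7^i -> [-2, -14, -98, -686, -4802]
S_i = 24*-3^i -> [24, -72, 216, -648, 1944]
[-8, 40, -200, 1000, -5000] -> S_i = -8*-5^i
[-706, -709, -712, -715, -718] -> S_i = -706 + -3*i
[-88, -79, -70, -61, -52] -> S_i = -88 + 9*i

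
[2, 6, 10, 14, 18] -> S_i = 2 + 4*i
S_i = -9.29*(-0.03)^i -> [-9.29, 0.28, -0.01, 0.0, -0.0]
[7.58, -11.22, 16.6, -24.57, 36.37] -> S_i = 7.58*(-1.48)^i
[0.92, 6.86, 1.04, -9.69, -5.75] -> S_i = Random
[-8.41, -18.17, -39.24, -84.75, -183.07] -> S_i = -8.41*2.16^i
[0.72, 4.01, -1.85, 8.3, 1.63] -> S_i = Random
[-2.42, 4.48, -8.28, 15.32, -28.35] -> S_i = -2.42*(-1.85)^i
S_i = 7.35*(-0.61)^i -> [7.35, -4.48, 2.73, -1.67, 1.02]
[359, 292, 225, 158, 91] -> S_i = 359 + -67*i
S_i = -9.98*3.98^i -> [-9.98, -39.72, -158.09, -629.19, -2504.16]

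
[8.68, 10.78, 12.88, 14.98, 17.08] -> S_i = 8.68 + 2.10*i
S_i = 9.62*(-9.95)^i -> [9.62, -95.72, 952.4, -9476.42, 94290.38]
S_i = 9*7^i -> [9, 63, 441, 3087, 21609]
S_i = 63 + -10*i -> [63, 53, 43, 33, 23]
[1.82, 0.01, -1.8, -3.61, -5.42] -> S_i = 1.82 + -1.81*i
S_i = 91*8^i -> [91, 728, 5824, 46592, 372736]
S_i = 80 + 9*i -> [80, 89, 98, 107, 116]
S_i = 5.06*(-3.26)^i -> [5.06, -16.5, 53.78, -175.31, 571.51]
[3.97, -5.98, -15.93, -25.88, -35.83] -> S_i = 3.97 + -9.95*i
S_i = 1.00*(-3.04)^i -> [1.0, -3.04, 9.24, -28.09, 85.41]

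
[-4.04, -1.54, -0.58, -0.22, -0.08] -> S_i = -4.04*0.38^i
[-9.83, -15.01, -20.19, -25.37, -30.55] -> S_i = -9.83 + -5.18*i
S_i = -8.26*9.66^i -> [-8.26, -79.79, -770.79, -7445.8, -71926.44]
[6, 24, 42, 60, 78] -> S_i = 6 + 18*i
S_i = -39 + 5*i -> [-39, -34, -29, -24, -19]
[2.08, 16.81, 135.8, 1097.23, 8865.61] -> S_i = 2.08*8.08^i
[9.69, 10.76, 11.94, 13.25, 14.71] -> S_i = 9.69*1.11^i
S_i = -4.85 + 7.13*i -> [-4.85, 2.28, 9.41, 16.54, 23.67]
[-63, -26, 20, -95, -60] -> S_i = Random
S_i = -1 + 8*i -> [-1, 7, 15, 23, 31]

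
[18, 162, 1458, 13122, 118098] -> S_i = 18*9^i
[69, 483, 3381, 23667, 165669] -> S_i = 69*7^i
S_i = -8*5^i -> [-8, -40, -200, -1000, -5000]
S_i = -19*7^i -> [-19, -133, -931, -6517, -45619]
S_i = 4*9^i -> [4, 36, 324, 2916, 26244]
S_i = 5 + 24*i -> [5, 29, 53, 77, 101]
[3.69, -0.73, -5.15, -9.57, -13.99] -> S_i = 3.69 + -4.42*i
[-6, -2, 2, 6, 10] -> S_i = -6 + 4*i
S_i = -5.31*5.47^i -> [-5.31, -29.05, -158.88, -869.07, -4753.83]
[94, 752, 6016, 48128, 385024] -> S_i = 94*8^i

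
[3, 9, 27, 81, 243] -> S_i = 3*3^i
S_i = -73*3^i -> [-73, -219, -657, -1971, -5913]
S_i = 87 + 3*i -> [87, 90, 93, 96, 99]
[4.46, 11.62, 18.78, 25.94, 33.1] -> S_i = 4.46 + 7.16*i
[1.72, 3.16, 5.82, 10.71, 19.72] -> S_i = 1.72*1.84^i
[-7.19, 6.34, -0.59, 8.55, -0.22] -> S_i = Random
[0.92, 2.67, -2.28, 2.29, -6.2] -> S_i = Random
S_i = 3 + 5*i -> [3, 8, 13, 18, 23]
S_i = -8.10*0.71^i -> [-8.1, -5.75, -4.08, -2.9, -2.06]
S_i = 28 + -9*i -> [28, 19, 10, 1, -8]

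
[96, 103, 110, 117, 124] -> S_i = 96 + 7*i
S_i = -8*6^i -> [-8, -48, -288, -1728, -10368]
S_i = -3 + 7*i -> [-3, 4, 11, 18, 25]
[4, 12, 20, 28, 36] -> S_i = 4 + 8*i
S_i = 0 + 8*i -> [0, 8, 16, 24, 32]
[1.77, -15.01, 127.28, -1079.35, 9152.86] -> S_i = 1.77*(-8.48)^i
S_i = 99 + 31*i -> [99, 130, 161, 192, 223]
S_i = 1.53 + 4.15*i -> [1.53, 5.68, 9.83, 13.98, 18.13]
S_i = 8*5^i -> [8, 40, 200, 1000, 5000]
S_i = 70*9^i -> [70, 630, 5670, 51030, 459270]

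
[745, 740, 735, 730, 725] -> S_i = 745 + -5*i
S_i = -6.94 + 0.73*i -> [-6.94, -6.21, -5.48, -4.75, -4.02]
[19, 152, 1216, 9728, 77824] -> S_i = 19*8^i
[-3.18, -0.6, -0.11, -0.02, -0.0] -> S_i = -3.18*0.19^i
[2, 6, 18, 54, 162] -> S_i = 2*3^i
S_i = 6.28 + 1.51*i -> [6.28, 7.79, 9.3, 10.81, 12.32]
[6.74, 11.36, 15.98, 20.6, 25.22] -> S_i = 6.74 + 4.62*i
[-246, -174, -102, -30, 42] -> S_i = -246 + 72*i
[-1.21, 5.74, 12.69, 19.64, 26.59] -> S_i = -1.21 + 6.95*i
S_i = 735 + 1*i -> [735, 736, 737, 738, 739]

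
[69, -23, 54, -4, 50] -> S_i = Random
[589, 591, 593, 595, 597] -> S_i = 589 + 2*i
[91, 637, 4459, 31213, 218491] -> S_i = 91*7^i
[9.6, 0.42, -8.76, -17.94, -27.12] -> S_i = 9.60 + -9.18*i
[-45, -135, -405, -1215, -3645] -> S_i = -45*3^i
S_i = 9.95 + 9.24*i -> [9.95, 19.19, 28.43, 37.67, 46.91]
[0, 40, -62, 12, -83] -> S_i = Random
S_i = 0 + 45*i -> [0, 45, 90, 135, 180]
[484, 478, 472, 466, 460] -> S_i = 484 + -6*i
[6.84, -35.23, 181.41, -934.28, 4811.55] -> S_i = 6.84*(-5.15)^i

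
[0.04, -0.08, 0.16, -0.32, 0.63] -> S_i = 0.04*(-1.99)^i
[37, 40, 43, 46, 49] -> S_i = 37 + 3*i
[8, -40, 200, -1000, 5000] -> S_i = 8*-5^i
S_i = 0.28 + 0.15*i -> [0.28, 0.43, 0.58, 0.73, 0.88]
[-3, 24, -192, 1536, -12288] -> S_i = -3*-8^i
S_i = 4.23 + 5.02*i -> [4.23, 9.25, 14.27, 19.29, 24.31]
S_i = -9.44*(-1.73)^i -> [-9.44, 16.33, -28.25, 48.88, -84.56]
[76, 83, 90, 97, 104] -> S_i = 76 + 7*i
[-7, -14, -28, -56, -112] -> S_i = -7*2^i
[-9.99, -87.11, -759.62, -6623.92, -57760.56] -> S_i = -9.99*8.72^i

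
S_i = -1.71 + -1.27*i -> [-1.71, -2.98, -4.25, -5.52, -6.79]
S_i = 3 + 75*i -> [3, 78, 153, 228, 303]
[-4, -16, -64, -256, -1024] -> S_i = -4*4^i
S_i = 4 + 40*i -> [4, 44, 84, 124, 164]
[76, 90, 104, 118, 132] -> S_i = 76 + 14*i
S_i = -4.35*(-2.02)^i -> [-4.35, 8.79, -17.75, 35.85, -72.43]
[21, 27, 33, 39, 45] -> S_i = 21 + 6*i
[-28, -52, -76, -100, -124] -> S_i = -28 + -24*i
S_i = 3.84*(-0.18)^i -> [3.84, -0.69, 0.12, -0.02, 0.0]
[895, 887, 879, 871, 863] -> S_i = 895 + -8*i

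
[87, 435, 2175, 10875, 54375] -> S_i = 87*5^i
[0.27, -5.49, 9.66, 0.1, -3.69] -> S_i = Random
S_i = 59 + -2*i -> [59, 57, 55, 53, 51]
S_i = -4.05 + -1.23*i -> [-4.05, -5.28, -6.51, -7.74, -8.97]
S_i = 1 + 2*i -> [1, 3, 5, 7, 9]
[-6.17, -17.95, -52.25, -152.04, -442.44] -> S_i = -6.17*2.91^i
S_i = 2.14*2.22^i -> [2.14, 4.75, 10.55, 23.41, 51.98]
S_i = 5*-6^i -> [5, -30, 180, -1080, 6480]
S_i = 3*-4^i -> [3, -12, 48, -192, 768]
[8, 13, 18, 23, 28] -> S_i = 8 + 5*i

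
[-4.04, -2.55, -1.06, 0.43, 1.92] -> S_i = -4.04 + 1.49*i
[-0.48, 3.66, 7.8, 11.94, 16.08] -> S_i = -0.48 + 4.14*i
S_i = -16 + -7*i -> [-16, -23, -30, -37, -44]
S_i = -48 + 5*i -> [-48, -43, -38, -33, -28]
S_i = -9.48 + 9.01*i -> [-9.48, -0.47, 8.54, 17.55, 26.56]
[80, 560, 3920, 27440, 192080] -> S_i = 80*7^i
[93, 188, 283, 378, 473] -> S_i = 93 + 95*i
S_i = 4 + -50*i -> [4, -46, -96, -146, -196]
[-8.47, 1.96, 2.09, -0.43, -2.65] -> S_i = Random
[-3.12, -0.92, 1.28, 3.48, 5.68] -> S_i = -3.12 + 2.20*i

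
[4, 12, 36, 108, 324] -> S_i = 4*3^i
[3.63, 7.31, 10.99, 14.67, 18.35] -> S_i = 3.63 + 3.68*i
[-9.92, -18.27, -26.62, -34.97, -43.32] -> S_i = -9.92 + -8.35*i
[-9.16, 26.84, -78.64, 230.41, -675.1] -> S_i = -9.16*(-2.93)^i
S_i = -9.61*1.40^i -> [-9.61, -13.45, -18.84, -26.37, -36.92]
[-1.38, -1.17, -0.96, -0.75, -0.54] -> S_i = -1.38 + 0.21*i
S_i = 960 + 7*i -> [960, 967, 974, 981, 988]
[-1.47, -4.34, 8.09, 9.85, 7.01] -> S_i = Random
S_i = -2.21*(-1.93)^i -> [-2.21, 4.27, -8.23, 15.89, -30.66]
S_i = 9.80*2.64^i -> [9.8, 25.87, 68.3, 180.32, 476.04]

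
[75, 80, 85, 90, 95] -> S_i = 75 + 5*i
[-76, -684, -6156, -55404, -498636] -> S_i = -76*9^i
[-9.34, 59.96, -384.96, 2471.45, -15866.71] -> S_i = -9.34*(-6.42)^i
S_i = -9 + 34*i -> [-9, 25, 59, 93, 127]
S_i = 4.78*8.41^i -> [4.78, 40.2, 338.08, 2843.26, 23911.78]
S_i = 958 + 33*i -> [958, 991, 1024, 1057, 1090]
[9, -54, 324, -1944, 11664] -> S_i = 9*-6^i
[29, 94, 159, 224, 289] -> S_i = 29 + 65*i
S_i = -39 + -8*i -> [-39, -47, -55, -63, -71]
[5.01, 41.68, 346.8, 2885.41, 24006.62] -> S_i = 5.01*8.32^i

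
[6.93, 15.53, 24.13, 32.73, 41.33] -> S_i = 6.93 + 8.60*i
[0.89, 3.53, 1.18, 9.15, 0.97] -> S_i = Random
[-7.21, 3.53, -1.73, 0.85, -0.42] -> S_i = -7.21*(-0.49)^i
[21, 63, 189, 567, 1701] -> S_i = 21*3^i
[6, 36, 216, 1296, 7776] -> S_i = 6*6^i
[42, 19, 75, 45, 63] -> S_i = Random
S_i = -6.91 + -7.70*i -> [-6.91, -14.61, -22.31, -30.01, -37.71]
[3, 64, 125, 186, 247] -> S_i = 3 + 61*i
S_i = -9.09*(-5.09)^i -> [-9.09, 46.27, -235.5, 1198.72, -6101.48]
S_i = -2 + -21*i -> [-2, -23, -44, -65, -86]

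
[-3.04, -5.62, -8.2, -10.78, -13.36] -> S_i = -3.04 + -2.58*i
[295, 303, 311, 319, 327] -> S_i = 295 + 8*i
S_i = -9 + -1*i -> [-9, -10, -11, -12, -13]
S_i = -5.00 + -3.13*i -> [-5.0, -8.13, -11.26, -14.39, -17.52]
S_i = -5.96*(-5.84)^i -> [-5.96, 34.81, -203.27, 1187.09, -6932.62]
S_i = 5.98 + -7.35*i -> [5.98, -1.37, -8.72, -16.07, -23.42]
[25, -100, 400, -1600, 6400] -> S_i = 25*-4^i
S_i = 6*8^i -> [6, 48, 384, 3072, 24576]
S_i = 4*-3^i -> [4, -12, 36, -108, 324]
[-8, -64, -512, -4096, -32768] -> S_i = -8*8^i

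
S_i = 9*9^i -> [9, 81, 729, 6561, 59049]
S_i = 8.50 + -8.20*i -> [8.5, 0.3, -7.9, -16.1, -24.3]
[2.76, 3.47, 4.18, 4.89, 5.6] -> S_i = 2.76 + 0.71*i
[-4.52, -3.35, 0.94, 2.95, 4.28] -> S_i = Random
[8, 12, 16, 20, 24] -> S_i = 8 + 4*i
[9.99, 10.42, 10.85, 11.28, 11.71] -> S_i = 9.99 + 0.43*i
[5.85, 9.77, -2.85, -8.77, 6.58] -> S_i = Random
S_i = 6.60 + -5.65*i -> [6.6, 0.95, -4.7, -10.35, -16.0]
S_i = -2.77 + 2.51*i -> [-2.77, -0.26, 2.25, 4.76, 7.27]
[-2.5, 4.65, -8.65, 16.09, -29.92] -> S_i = -2.50*(-1.86)^i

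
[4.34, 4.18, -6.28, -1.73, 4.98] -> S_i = Random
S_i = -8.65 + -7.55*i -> [-8.65, -16.2, -23.75, -31.3, -38.85]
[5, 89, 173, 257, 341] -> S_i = 5 + 84*i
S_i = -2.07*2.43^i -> [-2.07, -5.03, -12.22, -29.7, -72.18]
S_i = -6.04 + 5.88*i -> [-6.04, -0.16, 5.72, 11.6, 17.48]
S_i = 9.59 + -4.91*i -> [9.59, 4.68, -0.23, -5.14, -10.05]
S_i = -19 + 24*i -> [-19, 5, 29, 53, 77]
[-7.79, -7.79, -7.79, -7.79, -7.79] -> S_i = -7.79 + 0.00*i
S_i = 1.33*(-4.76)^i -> [1.33, -6.33, 30.13, -143.44, 682.78]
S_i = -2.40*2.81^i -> [-2.4, -6.74, -18.95, -53.25, -149.64]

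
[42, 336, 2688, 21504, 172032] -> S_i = 42*8^i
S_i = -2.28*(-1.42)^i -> [-2.28, 3.24, -4.6, 6.53, -9.27]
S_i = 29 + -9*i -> [29, 20, 11, 2, -7]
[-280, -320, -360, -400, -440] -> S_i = -280 + -40*i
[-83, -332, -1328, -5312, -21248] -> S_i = -83*4^i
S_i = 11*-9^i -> [11, -99, 891, -8019, 72171]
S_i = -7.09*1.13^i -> [-7.09, -8.01, -9.05, -10.23, -11.56]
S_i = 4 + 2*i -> [4, 6, 8, 10, 12]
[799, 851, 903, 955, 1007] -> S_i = 799 + 52*i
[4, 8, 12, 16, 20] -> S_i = 4 + 4*i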